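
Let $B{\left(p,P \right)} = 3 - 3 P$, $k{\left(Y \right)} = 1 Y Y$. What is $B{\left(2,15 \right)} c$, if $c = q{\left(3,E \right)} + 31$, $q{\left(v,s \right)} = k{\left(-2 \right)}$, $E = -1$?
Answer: $-1470$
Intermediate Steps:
$k{\left(Y \right)} = Y^{2}$ ($k{\left(Y \right)} = Y Y = Y^{2}$)
$q{\left(v,s \right)} = 4$ ($q{\left(v,s \right)} = \left(-2\right)^{2} = 4$)
$c = 35$ ($c = 4 + 31 = 35$)
$B{\left(2,15 \right)} c = \left(3 - 45\right) 35 = \left(-42\right) 35 = -1470$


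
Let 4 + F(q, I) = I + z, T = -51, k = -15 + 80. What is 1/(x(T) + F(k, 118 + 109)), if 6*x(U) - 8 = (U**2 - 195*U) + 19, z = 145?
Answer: 2/4927 ≈ 0.00040593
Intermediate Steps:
k = 65
x(U) = 9/2 - 65*U/2 + U**2/6 (x(U) = 4/3 + ((U**2 - 195*U) + 19)/6 = 4/3 + (19 + U**2 - 195*U)/6 = 4/3 + (19/6 - 65*U/2 + U**2/6) = 9/2 - 65*U/2 + U**2/6)
F(q, I) = 141 + I (F(q, I) = -4 + (I + 145) = -4 + (145 + I) = 141 + I)
1/(x(T) + F(k, 118 + 109)) = 1/((9/2 - 65/2*(-51) + (1/6)*(-51)**2) + (141 + (118 + 109))) = 1/((9/2 + 3315/2 + (1/6)*2601) + (141 + 227)) = 1/((9/2 + 3315/2 + 867/2) + 368) = 1/(4191/2 + 368) = 1/(4927/2) = 2/4927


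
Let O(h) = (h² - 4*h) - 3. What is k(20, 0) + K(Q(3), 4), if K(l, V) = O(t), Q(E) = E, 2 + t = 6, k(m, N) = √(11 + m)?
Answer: -3 + √31 ≈ 2.5678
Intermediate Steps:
t = 4 (t = -2 + 6 = 4)
O(h) = -3 + h² - 4*h
K(l, V) = -3 (K(l, V) = -3 + 4² - 4*4 = -3 + 16 - 16 = -3)
k(20, 0) + K(Q(3), 4) = √(11 + 20) - 3 = √31 - 3 = -3 + √31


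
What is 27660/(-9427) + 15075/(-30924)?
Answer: -110829985/32391172 ≈ -3.4216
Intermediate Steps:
27660/(-9427) + 15075/(-30924) = 27660*(-1/9427) + 15075*(-1/30924) = -27660/9427 - 1675/3436 = -110829985/32391172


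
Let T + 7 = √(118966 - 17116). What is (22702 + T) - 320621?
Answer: -297926 + 5*√4074 ≈ -2.9761e+5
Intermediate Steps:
T = -7 + 5*√4074 (T = -7 + √(118966 - 17116) = -7 + √101850 = -7 + 5*√4074 ≈ 312.14)
(22702 + T) - 320621 = (22702 + (-7 + 5*√4074)) - 320621 = (22695 + 5*√4074) - 320621 = -297926 + 5*√4074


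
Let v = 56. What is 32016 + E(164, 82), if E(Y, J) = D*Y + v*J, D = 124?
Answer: 56944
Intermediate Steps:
E(Y, J) = 56*J + 124*Y (E(Y, J) = 124*Y + 56*J = 56*J + 124*Y)
32016 + E(164, 82) = 32016 + (56*82 + 124*164) = 32016 + (4592 + 20336) = 32016 + 24928 = 56944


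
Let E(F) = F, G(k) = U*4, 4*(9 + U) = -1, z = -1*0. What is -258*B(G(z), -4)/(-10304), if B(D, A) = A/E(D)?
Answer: 129/47656 ≈ 0.0027069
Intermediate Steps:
z = 0
U = -37/4 (U = -9 + (¼)*(-1) = -9 - ¼ = -37/4 ≈ -9.2500)
G(k) = -37 (G(k) = -37/4*4 = -37)
B(D, A) = A/D
-258*B(G(z), -4)/(-10304) = -(-1032)/(-37)/(-10304) = -(-1032)*(-1)/37*(-1/10304) = -258*4/37*(-1/10304) = -1032/37*(-1/10304) = 129/47656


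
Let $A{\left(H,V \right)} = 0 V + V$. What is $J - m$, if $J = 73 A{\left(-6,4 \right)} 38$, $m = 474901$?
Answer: $-463805$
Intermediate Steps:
$A{\left(H,V \right)} = V$ ($A{\left(H,V \right)} = 0 + V = V$)
$J = 11096$ ($J = 73 \cdot 4 \cdot 38 = 292 \cdot 38 = 11096$)
$J - m = 11096 - 474901 = -463805$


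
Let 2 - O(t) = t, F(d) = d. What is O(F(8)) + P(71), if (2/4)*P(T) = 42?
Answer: 78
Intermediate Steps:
P(T) = 84 (P(T) = 2*42 = 84)
O(t) = 2 - t
O(F(8)) + P(71) = (2 - 1*8) + 84 = (2 - 8) + 84 = -6 + 84 = 78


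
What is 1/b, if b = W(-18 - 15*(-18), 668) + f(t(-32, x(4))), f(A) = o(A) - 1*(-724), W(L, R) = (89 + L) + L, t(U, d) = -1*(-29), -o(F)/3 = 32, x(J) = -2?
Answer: 1/1221 ≈ 0.00081900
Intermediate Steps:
o(F) = -96 (o(F) = -3*32 = -96)
t(U, d) = 29
W(L, R) = 89 + 2*L
f(A) = 628 (f(A) = -96 - 1*(-724) = -96 + 724 = 628)
b = 1221 (b = (89 + 2*(-18 - 15*(-18))) + 628 = (89 + 2*(-18 + 270)) + 628 = (89 + 2*252) + 628 = (89 + 504) + 628 = 593 + 628 = 1221)
1/b = 1/1221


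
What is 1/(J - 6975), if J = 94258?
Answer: 1/87283 ≈ 1.1457e-5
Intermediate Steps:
1/(J - 6975) = 1/(94258 - 6975) = 1/87283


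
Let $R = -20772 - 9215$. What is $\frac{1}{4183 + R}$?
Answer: $- \frac{1}{25804} \approx -3.8754 \cdot 10^{-5}$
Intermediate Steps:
$R = -29987$ ($R = -20772 - 9215 = -29987$)
$\frac{1}{4183 + R} = \frac{1}{4183 - 29987} = \frac{1}{-25804} = - \frac{1}{25804}$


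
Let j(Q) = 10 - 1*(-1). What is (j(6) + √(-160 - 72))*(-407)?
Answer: -4477 - 814*I*√58 ≈ -4477.0 - 6199.2*I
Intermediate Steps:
j(Q) = 11 (j(Q) = 10 + 1 = 11)
(j(6) + √(-160 - 72))*(-407) = (11 + √(-160 - 72))*(-407) = (11 + √(-232))*(-407) = (11 + 2*I*√58)*(-407) = -4477 - 814*I*√58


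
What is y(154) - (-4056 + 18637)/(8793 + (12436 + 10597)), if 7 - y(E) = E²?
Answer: -754577215/31826 ≈ -23709.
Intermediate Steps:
y(E) = 7 - E²
y(154) - (-4056 + 18637)/(8793 + (12436 + 10597)) = (7 - 1*154²) - (-4056 + 18637)/(8793 + (12436 + 10597)) = (7 - 1*23716) - 14581/(8793 + 23033) = (7 - 23716) - 14581/31826 = -23709 - 14581/31826 = -754577215/31826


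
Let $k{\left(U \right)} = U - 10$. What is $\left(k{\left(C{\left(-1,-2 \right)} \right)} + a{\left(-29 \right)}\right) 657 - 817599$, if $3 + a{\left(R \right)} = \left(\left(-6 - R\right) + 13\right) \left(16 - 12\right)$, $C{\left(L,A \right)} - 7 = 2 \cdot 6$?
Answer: $-719049$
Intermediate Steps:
$C{\left(L,A \right)} = 19$ ($C{\left(L,A \right)} = 7 + 2 \cdot 6 = 7 + 12 = 19$)
$a{\left(R \right)} = 25 - 4 R$ ($a{\left(R \right)} = -3 + \left(\left(-6 - R\right) + 13\right) \left(16 - 12\right) = -3 + \left(7 - R\right) 4 = -3 - \left(-28 + 4 R\right) = 25 - 4 R$)
$k{\left(U \right)} = -10 + U$
$\left(k{\left(C{\left(-1,-2 \right)} \right)} + a{\left(-29 \right)}\right) 657 - 817599 = \left(\left(-10 + 19\right) + \left(25 - -116\right)\right) 657 - 817599 = \left(9 + \left(25 + 116\right)\right) 657 - 817599 = \left(9 + 141\right) 657 - 817599 = 150 \cdot 657 - 817599 = 98550 - 817599 = -719049$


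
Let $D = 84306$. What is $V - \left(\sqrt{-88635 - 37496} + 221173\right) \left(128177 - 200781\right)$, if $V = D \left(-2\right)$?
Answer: $16057875880 + 72604 i \sqrt{126131} \approx 1.6058 \cdot 10^{10} + 2.5785 \cdot 10^{7} i$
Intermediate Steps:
$V = -168612$ ($V = 84306 \left(-2\right) = -168612$)
$V - \left(\sqrt{-88635 - 37496} + 221173\right) \left(128177 - 200781\right) = -168612 - \left(\sqrt{-88635 - 37496} + 221173\right) \left(128177 - 200781\right) = -168612 - \left(\sqrt{-126131} + 221173\right) \left(-72604\right) = -168612 - \left(i \sqrt{126131} + 221173\right) \left(-72604\right) = -168612 - \left(221173 + i \sqrt{126131}\right) \left(-72604\right) = -168612 - \left(-16058044492 - 72604 i \sqrt{126131}\right) = -168612 + \left(16058044492 + 72604 i \sqrt{126131}\right) = 16057875880 + 72604 i \sqrt{126131}$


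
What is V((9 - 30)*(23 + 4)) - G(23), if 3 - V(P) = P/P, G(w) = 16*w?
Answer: -366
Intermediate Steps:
V(P) = 2 (V(P) = 3 - P/P = 3 - 1*1 = 3 - 1 = 2)
V((9 - 30)*(23 + 4)) - G(23) = 2 - 16*23 = 2 - 1*368 = 2 - 368 = -366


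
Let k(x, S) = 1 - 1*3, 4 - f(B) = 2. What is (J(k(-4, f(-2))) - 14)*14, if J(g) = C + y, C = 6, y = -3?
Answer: -154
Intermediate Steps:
f(B) = 2 (f(B) = 4 - 1*2 = 4 - 2 = 2)
k(x, S) = -2 (k(x, S) = 1 - 3 = -2)
J(g) = 3 (J(g) = 6 - 3 = 3)
(J(k(-4, f(-2))) - 14)*14 = (3 - 14)*14 = -11*14 = -154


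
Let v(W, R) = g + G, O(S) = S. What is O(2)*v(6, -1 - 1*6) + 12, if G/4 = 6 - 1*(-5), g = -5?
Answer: 90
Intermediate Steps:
G = 44 (G = 4*(6 - 1*(-5)) = 4*(6 + 5) = 4*11 = 44)
v(W, R) = 39 (v(W, R) = -5 + 44 = 39)
O(2)*v(6, -1 - 1*6) + 12 = 2*39 + 12 = 78 + 12 = 90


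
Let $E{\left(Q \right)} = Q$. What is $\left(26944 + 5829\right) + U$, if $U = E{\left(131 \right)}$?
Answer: $32904$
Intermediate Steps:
$U = 131$
$\left(26944 + 5829\right) + U = \left(26944 + 5829\right) + 131 = 32773 + 131 = 32904$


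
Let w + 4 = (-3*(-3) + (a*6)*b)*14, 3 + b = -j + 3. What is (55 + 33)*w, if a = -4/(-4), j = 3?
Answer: -11440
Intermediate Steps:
a = 1 (a = -4*(-¼) = 1)
b = -3 (b = -3 + (-1*3 + 3) = -3 + (-3 + 3) = -3 + 0 = -3)
w = -130 (w = -4 + (-3*(-3) + (1*6)*(-3))*14 = -4 + (9 + 6*(-3))*14 = -4 + (9 - 18)*14 = -4 - 9*14 = -4 - 126 = -130)
(55 + 33)*w = (55 + 33)*(-130) = 88*(-130) = -11440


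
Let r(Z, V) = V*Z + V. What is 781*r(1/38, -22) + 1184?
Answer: -312553/19 ≈ -16450.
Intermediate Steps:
r(Z, V) = V + V*Z
781*r(1/38, -22) + 1184 = 781*(-22*(1 + 1/38)) + 1184 = 781*(-22*39/38) + 1184 = 781*(-429/19) + 1184 = -335049/19 + 1184 = -312553/19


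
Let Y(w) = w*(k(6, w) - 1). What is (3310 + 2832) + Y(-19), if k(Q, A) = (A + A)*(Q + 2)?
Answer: 11937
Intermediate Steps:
k(Q, A) = 2*A*(2 + Q) (k(Q, A) = (2*A)*(2 + Q) = 2*A*(2 + Q))
Y(w) = w*(-1 + 16*w) (Y(w) = w*(2*w*(2 + 6) - 1) = w*(2*w*8 - 1) = w*(16*w - 1) = w*(-1 + 16*w))
(3310 + 2832) + Y(-19) = (3310 + 2832) - 19*(-1 + 16*(-19)) = 6142 - 19*(-1 - 304) = 6142 - 19*(-305) = 6142 + 5795 = 11937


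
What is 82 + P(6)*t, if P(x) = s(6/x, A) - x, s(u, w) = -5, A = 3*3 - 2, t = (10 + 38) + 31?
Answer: -787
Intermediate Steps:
t = 79 (t = 48 + 31 = 79)
A = 7 (A = 9 - 2 = 7)
P(x) = -5 - x
82 + P(6)*t = 82 + (-5 - 1*6)*79 = 82 + (-5 - 6)*79 = 82 - 11*79 = 82 - 869 = -787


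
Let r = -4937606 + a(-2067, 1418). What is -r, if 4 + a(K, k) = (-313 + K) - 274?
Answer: 4940264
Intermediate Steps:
a(K, k) = -591 + K (a(K, k) = -4 + ((-313 + K) - 274) = -4 + (-587 + K) = -591 + K)
r = -4940264 (r = -4937606 + (-591 - 2067) = -4937606 - 2658 = -4940264)
-r = -1*(-4940264) = 4940264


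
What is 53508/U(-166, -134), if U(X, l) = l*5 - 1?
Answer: -53508/671 ≈ -79.744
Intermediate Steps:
U(X, l) = -1 + 5*l (U(X, l) = 5*l - 1 = -1 + 5*l)
53508/U(-166, -134) = 53508/(-1 + 5*(-134)) = 53508/(-1 - 670) = 53508/(-671) = 53508*(-1/671) = -53508/671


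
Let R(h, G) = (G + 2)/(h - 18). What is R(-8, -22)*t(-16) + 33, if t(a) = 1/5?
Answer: 431/13 ≈ 33.154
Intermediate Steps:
R(h, G) = (2 + G)/(-18 + h)
t(a) = ⅕
R(-8, -22)*t(-16) + 33 = ((2 - 22)/(-18 - 8))*(⅕) + 33 = (-20/(-26))*(⅕) + 33 = -1/26*(-20)*(⅕) + 33 = (10/13)*(⅕) + 33 = 2/13 + 33 = 431/13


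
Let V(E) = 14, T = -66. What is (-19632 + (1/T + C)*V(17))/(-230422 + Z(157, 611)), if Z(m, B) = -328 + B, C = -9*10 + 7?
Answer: 686209/7594587 ≈ 0.090355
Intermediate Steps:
C = -83 (C = -90 + 7 = -83)
(-19632 + (1/T + C)*V(17))/(-230422 + Z(157, 611)) = (-19632 + (1/(-66) - 83)*14)/(-230422 + (-328 + 611)) = (-19632 + (-1/66 - 83)*14)/(-230422 + 283) = (-19632 - 5479/66*14)/(-230139) = (-19632 - 38353/33)*(-1/230139) = -686209/33*(-1/230139) = 686209/7594587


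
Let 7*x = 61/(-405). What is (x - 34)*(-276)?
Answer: 8873492/945 ≈ 9389.9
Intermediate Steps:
x = -61/2835 (x = (61/(-405))/7 = (61*(-1/405))/7 = (⅐)*(-61/405) = -61/2835 ≈ -0.021517)
(x - 34)*(-276) = (-61/2835 - 34)*(-276) = -96451/2835*(-276) = 8873492/945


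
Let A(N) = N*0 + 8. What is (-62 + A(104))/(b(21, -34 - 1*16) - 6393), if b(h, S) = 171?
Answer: 9/1037 ≈ 0.0086789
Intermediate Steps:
A(N) = 8 (A(N) = 0 + 8 = 8)
(-62 + A(104))/(b(21, -34 - 1*16) - 6393) = (-62 + 8)/(171 - 6393) = -54/(-6222) = -54*(-1/6222) = 9/1037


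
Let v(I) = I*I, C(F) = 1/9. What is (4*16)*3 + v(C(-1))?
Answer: 15553/81 ≈ 192.01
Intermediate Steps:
C(F) = ⅑
v(I) = I²
(4*16)*3 + v(C(-1)) = (4*16)*3 + (⅑)² = 64*3 + 1/81 = 192 + 1/81 = 15553/81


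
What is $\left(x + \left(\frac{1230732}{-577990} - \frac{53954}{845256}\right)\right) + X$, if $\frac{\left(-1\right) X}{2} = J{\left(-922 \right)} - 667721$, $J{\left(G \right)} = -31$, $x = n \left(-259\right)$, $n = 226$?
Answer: $\frac{155965500815734237}{122137378860} \approx 1.277 \cdot 10^{6}$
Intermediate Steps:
$x = -58534$ ($x = 226 \left(-259\right) = -58534$)
$X = 1335504$ ($X = - 2 \left(-31 - 667721\right) = \left(-2\right) \left(-667752\right) = 1335504$)
$\left(x + \left(\frac{1230732}{-577990} - \frac{53954}{845256}\right)\right) + X = \left(-58534 + \left(\frac{1230732}{-577990} - \frac{53954}{845256}\right)\right) + 1335504 = \left(-58534 + \left(1230732 \left(- \frac{1}{577990}\right) - \frac{26977}{422628}\right)\right) + 1335504 = \left(-58534 - \frac{267867119963}{122137378860}\right) + 1335504 = - \frac{7149457201311203}{122137378860} + 1335504 = \frac{155965500815734237}{122137378860}$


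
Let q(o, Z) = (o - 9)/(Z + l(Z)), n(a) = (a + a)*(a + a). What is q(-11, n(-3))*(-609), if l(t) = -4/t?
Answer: 109620/323 ≈ 339.38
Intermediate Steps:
n(a) = 4*a**2 (n(a) = (2*a)*(2*a) = 4*a**2)
q(o, Z) = (-9 + o)/(Z - 4/Z) (q(o, Z) = (o - 9)/(Z - 4/Z) = (-9 + o)/(Z - 4/Z))
q(-11, n(-3))*(-609) = ((4*(-3)**2)*(-9 - 11)/(-4 + (4*(-3)**2)**2))*(-609) = ((4*9)*(-20)/(-4 + (4*9)**2))*(-609) = (36*(-20)/(-4 + 36**2))*(-609) = (36*(-20)/(-4 + 1296))*(-609) = (36*(-20)/1292)*(-609) = (36*(1/1292)*(-20))*(-609) = -180/323*(-609) = 109620/323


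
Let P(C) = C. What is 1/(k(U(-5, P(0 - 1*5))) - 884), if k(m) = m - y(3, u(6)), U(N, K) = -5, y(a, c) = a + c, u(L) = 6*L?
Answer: -1/928 ≈ -0.0010776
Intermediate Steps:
k(m) = -39 + m (k(m) = m - (3 + 6*6) = m - (3 + 36) = m - 1*39 = m - 39 = -39 + m)
1/(k(U(-5, P(0 - 1*5))) - 884) = 1/((-39 - 5) - 884) = 1/(-44 - 884) = 1/(-928) = -1/928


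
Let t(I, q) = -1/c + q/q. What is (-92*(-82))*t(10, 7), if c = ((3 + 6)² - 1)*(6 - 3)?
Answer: 225377/30 ≈ 7512.6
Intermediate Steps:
c = 240 (c = (9² - 1)*3 = (81 - 1)*3 = 80*3 = 240)
t(I, q) = 239/240 (t(I, q) = -1/240 + q/q = -1*1/240 + 1 = -1/240 + 1 = 239/240)
(-92*(-82))*t(10, 7) = -92*(-82)*(239/240) = 7544*(239/240) = 225377/30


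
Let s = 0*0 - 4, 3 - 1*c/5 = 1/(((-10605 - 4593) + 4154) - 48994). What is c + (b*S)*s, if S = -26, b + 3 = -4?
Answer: -42807089/60038 ≈ -713.00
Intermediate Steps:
b = -7 (b = -3 - 4 = -7)
c = 900575/60038 (c = 15 - 5/(((-10605 - 4593) + 4154) - 48994) = 15 - 5/((-15198 + 4154) - 48994) = 15 - 5/(-11044 - 48994) = 15 - 5/(-60038) = 15 - 5*(-1/60038) = 15 + 5/60038 = 900575/60038 ≈ 15.000)
s = -4 (s = 0 - 4 = -4)
c + (b*S)*s = 900575/60038 - 7*(-26)*(-4) = 900575/60038 + 182*(-4) = 900575/60038 - 728 = -42807089/60038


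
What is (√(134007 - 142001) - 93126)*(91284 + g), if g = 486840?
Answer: -53838375624 + 578124*I*√7994 ≈ -5.3838e+10 + 5.169e+7*I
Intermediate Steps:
(√(134007 - 142001) - 93126)*(91284 + g) = (√(134007 - 142001) - 93126)*(91284 + 486840) = (√(-7994) - 93126)*578124 = (I*√7994 - 93126)*578124 = (-93126 + I*√7994)*578124 = -53838375624 + 578124*I*√7994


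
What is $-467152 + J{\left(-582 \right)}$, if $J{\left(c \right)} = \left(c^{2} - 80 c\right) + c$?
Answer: $-82450$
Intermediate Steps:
$J{\left(c \right)} = c^{2} - 79 c$
$-467152 + J{\left(-582 \right)} = -467152 - 582 \left(-79 - 582\right) = -467152 - -384702 = -467152 + 384702 = -82450$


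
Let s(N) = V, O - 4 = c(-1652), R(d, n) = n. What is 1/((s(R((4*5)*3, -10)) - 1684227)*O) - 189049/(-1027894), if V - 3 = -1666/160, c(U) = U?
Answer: 374805619468123/2037886720706678 ≈ 0.18392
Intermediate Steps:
O = -1648 (O = 4 - 1652 = -1648)
V = -593/80 (V = 3 - 1666/160 = 3 - 1666*1/160 = 3 - 833/80 = -593/80 ≈ -7.4125)
s(N) = -593/80
1/((s(R((4*5)*3, -10)) - 1684227)*O) - 189049/(-1027894) = 1/(-593/80 - 1684227*(-1648)) - 189049/(-1027894) = -1/1648/(-134738753/80) - 189049*(-1/1027894) = -80/134738753*(-1/1648) + 27007/146842 = 5/13878091559 + 27007/146842 = 374805619468123/2037886720706678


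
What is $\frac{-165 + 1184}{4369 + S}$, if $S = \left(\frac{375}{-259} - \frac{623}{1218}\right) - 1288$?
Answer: $\frac{45922254}{138760045} \approx 0.33095$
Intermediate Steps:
$S = - \frac{58133309}{45066}$ ($S = \left(375 \left(- \frac{1}{259}\right) - \frac{89}{174}\right) - 1288 = \left(- \frac{375}{259} - \frac{89}{174}\right) - 1288 = - \frac{88301}{45066} - 1288 = - \frac{58133309}{45066} \approx -1290.0$)
$\frac{-165 + 1184}{4369 + S} = \frac{-165 + 1184}{4369 - \frac{58133309}{45066}} = \frac{1019}{\frac{138760045}{45066}} = 1019 \cdot \frac{45066}{138760045} = \frac{45922254}{138760045}$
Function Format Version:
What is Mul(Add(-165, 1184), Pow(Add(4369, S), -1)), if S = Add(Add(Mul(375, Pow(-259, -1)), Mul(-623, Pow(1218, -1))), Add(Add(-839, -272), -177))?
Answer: Rational(45922254, 138760045) ≈ 0.33095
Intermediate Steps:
S = Rational(-58133309, 45066) (S = Add(Add(Mul(375, Rational(-1, 259)), Mul(-623, Rational(1, 1218))), Add(-1111, -177)) = Add(Add(Rational(-375, 259), Rational(-89, 174)), -1288) = Add(Rational(-88301, 45066), -1288) = Rational(-58133309, 45066) ≈ -1290.0)
Mul(Add(-165, 1184), Pow(Add(4369, S), -1)) = Mul(Add(-165, 1184), Pow(Add(4369, Rational(-58133309, 45066)), -1)) = Mul(1019, Pow(Rational(138760045, 45066), -1)) = Mul(1019, Rational(45066, 138760045)) = Rational(45922254, 138760045)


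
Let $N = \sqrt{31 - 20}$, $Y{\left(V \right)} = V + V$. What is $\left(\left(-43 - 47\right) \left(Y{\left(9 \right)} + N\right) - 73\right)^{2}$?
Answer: $2955349 + 304740 \sqrt{11} \approx 3.9661 \cdot 10^{6}$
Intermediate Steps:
$Y{\left(V \right)} = 2 V$
$N = \sqrt{11} \approx 3.3166$
$\left(\left(-43 - 47\right) \left(Y{\left(9 \right)} + N\right) - 73\right)^{2} = \left(\left(-43 - 47\right) \left(2 \cdot 9 + \sqrt{11}\right) - 73\right)^{2} = \left(- 90 \left(18 + \sqrt{11}\right) - 73\right)^{2} = \left(\left(-1620 - 90 \sqrt{11}\right) - 73\right)^{2} = \left(-1693 - 90 \sqrt{11}\right)^{2}$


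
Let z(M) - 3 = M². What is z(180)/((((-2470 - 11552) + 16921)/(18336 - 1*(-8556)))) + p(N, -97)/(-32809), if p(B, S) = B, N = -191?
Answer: 28589155399793/95113291 ≈ 3.0058e+5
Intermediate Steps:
z(M) = 3 + M²
z(180)/((((-2470 - 11552) + 16921)/(18336 - 1*(-8556)))) + p(N, -97)/(-32809) = (3 + 180²)/((((-2470 - 11552) + 16921)/(18336 - 1*(-8556)))) - 191/(-32809) = (3 + 32400)/(((-14022 + 16921)/(18336 + 8556))) - 191*(-1/32809) = 32403/((2899/26892)) + 191/32809 = 32403/((2899*(1/26892))) + 191/32809 = 32403/(2899/26892) + 191/32809 = 32403*(26892/2899) + 191/32809 = 871381476/2899 + 191/32809 = 28589155399793/95113291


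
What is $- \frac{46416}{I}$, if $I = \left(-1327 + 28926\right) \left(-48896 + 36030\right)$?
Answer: $\frac{23208}{177544367} \approx 0.00013072$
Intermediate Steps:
$I = -355088734$ ($I = 27599 \left(-12866\right) = -355088734$)
$- \frac{46416}{I} = - \frac{46416}{-355088734} = \left(-46416\right) \left(- \frac{1}{355088734}\right) = \frac{23208}{177544367}$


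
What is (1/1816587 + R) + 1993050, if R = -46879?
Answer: 3535388938378/1816587 ≈ 1.9462e+6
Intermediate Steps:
(1/1816587 + R) + 1993050 = (1/1816587 - 46879) + 1993050 = -85159781972/1816587 + 1993050 = 3535388938378/1816587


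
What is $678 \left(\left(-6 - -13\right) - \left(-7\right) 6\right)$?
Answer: $33222$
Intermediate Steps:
$678 \left(\left(-6 - -13\right) - \left(-7\right) 6\right) = 678 \left(\left(-6 + 13\right) - -42\right) = 678 \left(7 + 42\right) = 678 \cdot 49 = 33222$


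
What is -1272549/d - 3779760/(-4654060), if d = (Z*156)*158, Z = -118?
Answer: 281930254793/225602766064 ≈ 1.2497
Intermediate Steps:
d = -2908464 (d = -118*156*158 = -18408*158 = -2908464)
-1272549/d - 3779760/(-4654060) = -1272549/(-2908464) - 3779760/(-4654060) = -1272549*(-1/2908464) - 3779760*(-1/4654060) = 424183/969488 + 188988/232703 = 281930254793/225602766064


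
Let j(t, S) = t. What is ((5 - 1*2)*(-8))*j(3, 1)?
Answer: -72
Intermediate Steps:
((5 - 1*2)*(-8))*j(3, 1) = ((5 - 1*2)*(-8))*3 = ((5 - 2)*(-8))*3 = (3*(-8))*3 = -24*3 = -72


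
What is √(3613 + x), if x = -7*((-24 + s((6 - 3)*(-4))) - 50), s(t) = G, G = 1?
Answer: 2*√1031 ≈ 64.218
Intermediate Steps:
s(t) = 1
x = 511 (x = -7*((-24 + 1) - 50) = -7*(-23 - 50) = -7*(-73) = 511)
√(3613 + x) = √(3613 + 511) = √4124 = 2*√1031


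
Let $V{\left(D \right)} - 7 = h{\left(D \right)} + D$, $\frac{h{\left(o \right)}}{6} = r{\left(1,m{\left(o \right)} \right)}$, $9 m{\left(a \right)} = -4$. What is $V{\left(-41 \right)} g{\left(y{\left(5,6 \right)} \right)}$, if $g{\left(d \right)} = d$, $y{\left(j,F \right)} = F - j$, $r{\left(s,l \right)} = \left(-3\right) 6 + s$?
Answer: $-136$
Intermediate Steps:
$m{\left(a \right)} = - \frac{4}{9}$ ($m{\left(a \right)} = \frac{1}{9} \left(-4\right) = - \frac{4}{9}$)
$r{\left(s,l \right)} = -18 + s$
$h{\left(o \right)} = -102$ ($h{\left(o \right)} = 6 \left(-18 + 1\right) = 6 \left(-17\right) = -102$)
$V{\left(D \right)} = -95 + D$ ($V{\left(D \right)} = 7 + \left(-102 + D\right) = -95 + D$)
$V{\left(-41 \right)} g{\left(y{\left(5,6 \right)} \right)} = \left(-95 - 41\right) \left(6 - 5\right) = - 136 \left(6 - 5\right) = \left(-136\right) 1 = -136$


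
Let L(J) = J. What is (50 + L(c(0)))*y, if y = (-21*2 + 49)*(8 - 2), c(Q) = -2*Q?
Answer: 2100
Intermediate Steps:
y = 42 (y = (-42 + 49)*6 = 7*6 = 42)
(50 + L(c(0)))*y = (50 - 2*0)*42 = (50 + 0)*42 = 50*42 = 2100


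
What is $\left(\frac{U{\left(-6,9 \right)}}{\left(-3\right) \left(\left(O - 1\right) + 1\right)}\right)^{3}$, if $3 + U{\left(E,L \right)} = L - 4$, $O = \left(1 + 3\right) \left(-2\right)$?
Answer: $\frac{1}{1728} \approx 0.0005787$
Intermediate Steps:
$O = -8$ ($O = 4 \left(-2\right) = -8$)
$U{\left(E,L \right)} = -7 + L$ ($U{\left(E,L \right)} = -3 + \left(L - 4\right) = -3 + \left(-4 + L\right) = -7 + L$)
$\left(\frac{U{\left(-6,9 \right)}}{\left(-3\right) \left(\left(O - 1\right) + 1\right)}\right)^{3} = \left(\frac{-7 + 9}{\left(-3\right) \left(\left(-8 - 1\right) + 1\right)}\right)^{3} = \left(\frac{2}{\left(-3\right) \left(-9 + 1\right)}\right)^{3} = \left(\frac{2}{\left(-3\right) \left(-8\right)}\right)^{3} = \left(\frac{2}{24}\right)^{3} = \left(2 \cdot \frac{1}{24}\right)^{3} = \left(\frac{1}{12}\right)^{3} = \frac{1}{1728}$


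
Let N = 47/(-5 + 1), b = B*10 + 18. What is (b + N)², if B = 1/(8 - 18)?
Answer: 441/16 ≈ 27.563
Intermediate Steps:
B = -⅒ (B = 1/(-10) = -⅒ ≈ -0.10000)
b = 17 (b = -⅒*10 + 18 = -1 + 18 = 17)
N = -47/4 (N = 47/(-4) = 47*(-¼) = -47/4 ≈ -11.750)
(b + N)² = (17 - 47/4)² = (21/4)² = 441/16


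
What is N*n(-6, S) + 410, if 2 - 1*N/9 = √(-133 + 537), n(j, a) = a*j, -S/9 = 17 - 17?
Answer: 410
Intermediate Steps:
S = 0 (S = -9*(17 - 17) = -9*0 = 0)
N = 18 - 18*√101 (N = 18 - 9*√(-133 + 537) = 18 - 18*√101 ≈ -162.90)
N*n(-6, S) + 410 = (18 - 18*√101)*(0*(-6)) + 410 = (18 - 18*√101)*0 + 410 = 0 + 410 = 410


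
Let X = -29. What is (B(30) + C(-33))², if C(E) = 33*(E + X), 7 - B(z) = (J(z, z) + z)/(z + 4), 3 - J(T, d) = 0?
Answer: 4810670881/1156 ≈ 4.1615e+6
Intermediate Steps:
J(T, d) = 3 (J(T, d) = 3 - 1*0 = 3 + 0 = 3)
B(z) = 7 - (3 + z)/(4 + z) (B(z) = 7 - (3 + z)/(z + 4) = 7 - (3 + z)/(4 + z))
C(E) = -957 + 33*E (C(E) = 33*(E - 29) = 33*(-29 + E) = -957 + 33*E)
(B(30) + C(-33))² = ((25 + 6*30)/(4 + 30) + (-957 + 33*(-33)))² = ((25 + 180)/34 + (-957 - 1089))² = ((1/34)*205 - 2046)² = (205/34 - 2046)² = (-69359/34)² = 4810670881/1156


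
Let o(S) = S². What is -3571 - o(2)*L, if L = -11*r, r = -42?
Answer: -5419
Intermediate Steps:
L = 462 (L = -11*(-42) = 462)
-3571 - o(2)*L = -3571 - 2²*462 = -3571 - 4*462 = -3571 - 1*1848 = -3571 - 1848 = -5419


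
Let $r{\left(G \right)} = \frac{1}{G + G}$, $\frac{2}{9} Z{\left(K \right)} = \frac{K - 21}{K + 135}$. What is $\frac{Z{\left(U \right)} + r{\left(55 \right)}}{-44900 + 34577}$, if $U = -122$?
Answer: $\frac{2722}{567765} \approx 0.0047942$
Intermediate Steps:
$Z{\left(K \right)} = \frac{9 \left(-21 + K\right)}{2 \left(135 + K\right)}$ ($Z{\left(K \right)} = \frac{9 \frac{K - 21}{K + 135}}{2} = \frac{9 \frac{-21 + K}{135 + K}}{2} = \frac{9 \left(-21 + K\right)}{2 \left(135 + K\right)}$)
$r{\left(G \right)} = \frac{1}{2 G}$
$\frac{Z{\left(U \right)} + r{\left(55 \right)}}{-44900 + 34577} = \frac{\frac{9 \left(-21 - 122\right)}{2 \left(135 - 122\right)} + \frac{1}{2 \cdot 55}}{-44900 + 34577} = \frac{\frac{9}{2} \cdot \frac{1}{13} \left(-143\right) + \frac{1}{2} \cdot \frac{1}{55}}{-10323} = \left(\frac{9}{2} \cdot \frac{1}{13} \left(-143\right) + \frac{1}{110}\right) \left(- \frac{1}{10323}\right) = \left(- \frac{99}{2} + \frac{1}{110}\right) \left(- \frac{1}{10323}\right) = \left(- \frac{2722}{55}\right) \left(- \frac{1}{10323}\right) = \frac{2722}{567765}$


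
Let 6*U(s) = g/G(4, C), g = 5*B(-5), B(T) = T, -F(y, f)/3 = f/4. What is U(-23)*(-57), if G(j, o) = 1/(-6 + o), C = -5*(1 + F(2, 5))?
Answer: 14725/8 ≈ 1840.6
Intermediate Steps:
F(y, f) = -3*f/4
C = 55/4 (C = -5*(1 - ¾*5) = -5*(1 - 15/4) = -5*(-11/4) = 55/4 ≈ 13.750)
g = -25 (g = 5*(-5) = -25)
U(s) = -775/24 (U(s) = (-25/(1/(-6 + 55/4)))/6 = (-25/(1/(31/4)))/6 = (-25/4/31)/6 = (-25*31/4)/6 = (⅙)*(-775/4) = -775/24)
U(-23)*(-57) = -775/24*(-57) = 14725/8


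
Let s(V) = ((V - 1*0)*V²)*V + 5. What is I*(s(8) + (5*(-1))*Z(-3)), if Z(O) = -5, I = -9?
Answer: -37134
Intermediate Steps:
s(V) = 5 + V⁴ (s(V) = ((V + 0)*V²)*V + 5 = (V*V²)*V + 5 = V³*V + 5 = V⁴ + 5 = 5 + V⁴)
I*(s(8) + (5*(-1))*Z(-3)) = -9*((5 + 8⁴) + (5*(-1))*(-5)) = -9*((5 + 4096) - 5*(-5)) = -9*(4101 + 25) = -9*4126 = -37134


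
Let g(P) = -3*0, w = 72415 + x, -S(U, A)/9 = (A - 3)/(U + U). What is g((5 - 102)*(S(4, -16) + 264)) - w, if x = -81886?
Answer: 9471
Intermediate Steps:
S(U, A) = -9*(-3 + A)/(2*U) (S(U, A) = -9*(A - 3)/(U + U) = -9*(-3 + A)/(2*U))
w = -9471 (w = 72415 - 81886 = -9471)
g(P) = 0
g((5 - 102)*(S(4, -16) + 264)) - w = 0 - 1*(-9471) = 0 + 9471 = 9471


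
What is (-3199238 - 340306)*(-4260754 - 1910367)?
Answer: 21842954308824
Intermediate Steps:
(-3199238 - 340306)*(-4260754 - 1910367) = -3539544*(-6171121) = 21842954308824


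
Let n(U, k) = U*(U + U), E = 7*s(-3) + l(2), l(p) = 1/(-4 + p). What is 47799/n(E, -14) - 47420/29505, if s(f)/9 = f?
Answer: -798167446/847625541 ≈ -0.94165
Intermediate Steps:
s(f) = 9*f
E = -379/2 (E = 7*(9*(-3)) + 1/(-4 + 2) = 7*(-27) + 1/(-2) = -189 - ½ = -379/2 ≈ -189.50)
n(U, k) = 2*U² (n(U, k) = U*(2*U) = 2*U²)
47799/n(E, -14) - 47420/29505 = 47799/((2*(-379/2)²)) - 47420/29505 = 47799/((2*(143641/4))) - 47420*1/29505 = 47799/(143641/2) - 9484/5901 = 47799*(2/143641) - 9484/5901 = 95598/143641 - 9484/5901 = -798167446/847625541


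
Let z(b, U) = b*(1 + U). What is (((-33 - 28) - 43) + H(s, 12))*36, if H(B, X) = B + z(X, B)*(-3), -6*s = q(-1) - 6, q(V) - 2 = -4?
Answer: -6720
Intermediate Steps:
q(V) = -2 (q(V) = 2 - 4 = -2)
s = 4/3 (s = -(-2 - 6)/6 = -⅙*(-8) = 4/3 ≈ 1.3333)
H(B, X) = B - 3*X*(1 + B) (H(B, X) = B + (X*(1 + B))*(-3) = B - 3*X*(1 + B))
(((-33 - 28) - 43) + H(s, 12))*36 = (((-33 - 28) - 43) + (4/3 - 3*12*(1 + 4/3)))*36 = ((-61 - 43) + (4/3 - 3*12*7/3))*36 = (-104 + (4/3 - 84))*36 = (-104 - 248/3)*36 = -560/3*36 = -6720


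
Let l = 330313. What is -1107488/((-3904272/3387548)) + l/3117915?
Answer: 1425120076714337/1483088235 ≈ 9.6091e+5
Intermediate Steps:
-1107488/((-3904272/3387548)) + l/3117915 = -1107488/((-3904272/3387548)) + 330313/3117915 = -1107488/((-3904272*1/3387548)) + 330313*(1/3117915) = -1107488/(-51372/44573) + 330313/3117915 = -1107488*(-44573/51372) + 330313/3117915 = 12341015656/12843 + 330313/3117915 = 1425120076714337/1483088235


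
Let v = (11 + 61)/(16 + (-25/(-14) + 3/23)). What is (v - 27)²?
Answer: 217002361/410881 ≈ 528.14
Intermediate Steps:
v = 2576/641 (v = 72/(16 + (-25*(-1/14) + 3*(1/23))) = 72/(16 + (25/14 + 3/23)) = 72/(16 + 617/322) = 72/(5769/322) = 72*(322/5769) = 2576/641 ≈ 4.0187)
(v - 27)² = (2576/641 - 27)² = (-14731/641)² = 217002361/410881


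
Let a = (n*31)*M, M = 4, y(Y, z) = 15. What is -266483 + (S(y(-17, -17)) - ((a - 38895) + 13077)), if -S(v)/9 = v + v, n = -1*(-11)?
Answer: -242299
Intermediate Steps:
n = 11
a = 1364 (a = (11*31)*4 = 341*4 = 1364)
S(v) = -18*v (S(v) = -9*(v + v) = -18*v)
-266483 + (S(y(-17, -17)) - ((a - 38895) + 13077)) = -266483 + (-18*15 - ((1364 - 38895) + 13077)) = -266483 + (-270 - (-37531 + 13077)) = -266483 + (-270 - 1*(-24454)) = -266483 + (-270 + 24454) = -266483 + 24184 = -242299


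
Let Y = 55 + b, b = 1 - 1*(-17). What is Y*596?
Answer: 43508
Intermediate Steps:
b = 18 (b = 1 + 17 = 18)
Y = 73 (Y = 55 + 18 = 73)
Y*596 = 73*596 = 43508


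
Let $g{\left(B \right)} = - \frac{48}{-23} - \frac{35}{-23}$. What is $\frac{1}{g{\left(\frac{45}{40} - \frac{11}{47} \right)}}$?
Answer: $\frac{23}{83} \approx 0.27711$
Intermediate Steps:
$g{\left(B \right)} = \frac{83}{23}$ ($g{\left(B \right)} = \left(-48\right) \left(- \frac{1}{23}\right) - - \frac{35}{23} = \frac{48}{23} + \frac{35}{23} = \frac{83}{23}$)
$\frac{1}{g{\left(\frac{45}{40} - \frac{11}{47} \right)}} = \frac{1}{\frac{83}{23}} = \frac{23}{83}$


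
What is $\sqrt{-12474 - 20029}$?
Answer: $i \sqrt{32503} \approx 180.29 i$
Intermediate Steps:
$\sqrt{-12474 - 20029} = \sqrt{-32503} = i \sqrt{32503}$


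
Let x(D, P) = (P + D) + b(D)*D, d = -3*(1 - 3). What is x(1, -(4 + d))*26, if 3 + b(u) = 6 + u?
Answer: -130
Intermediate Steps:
d = 6 (d = -3*(-2) = 6)
b(u) = 3 + u (b(u) = -3 + (6 + u) = 3 + u)
x(D, P) = D + P + D*(3 + D) (x(D, P) = (P + D) + (3 + D)*D = (D + P) + D*(3 + D) = D + P + D*(3 + D))
x(1, -(4 + d))*26 = (1 - (4 + 6) + 1*(3 + 1))*26 = (1 - 1*10 + 1*4)*26 = (1 - 10 + 4)*26 = -5*26 = -130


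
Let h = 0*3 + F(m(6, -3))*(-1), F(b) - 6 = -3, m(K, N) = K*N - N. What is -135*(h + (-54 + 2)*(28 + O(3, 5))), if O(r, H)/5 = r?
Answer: 302265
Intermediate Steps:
O(r, H) = 5*r
m(K, N) = -N + K*N
F(b) = 3 (F(b) = 6 - 3 = 3)
h = -3 (h = 0*3 + 3*(-1) = 0 - 3 = -3)
-135*(h + (-54 + 2)*(28 + O(3, 5))) = -135*(-3 + (-54 + 2)*(28 + 5*3)) = -135*(-3 - 52*(28 + 15)) = -135*(-3 - 52*43) = -135*(-3 - 2236) = -135*(-2239) = 302265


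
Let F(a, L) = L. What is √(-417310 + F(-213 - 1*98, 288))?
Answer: I*√417022 ≈ 645.77*I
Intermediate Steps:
√(-417310 + F(-213 - 1*98, 288)) = √(-417310 + 288) = √(-417022) = I*√417022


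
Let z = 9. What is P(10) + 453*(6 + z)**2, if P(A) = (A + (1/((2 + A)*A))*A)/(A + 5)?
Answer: 18346621/180 ≈ 1.0193e+5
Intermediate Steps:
P(A) = (A + 1/(2 + A))/(5 + A) (P(A) = (A + (1/(A*(2 + A)))*A)/(5 + A) = (A + 1/(2 + A))/(5 + A))
P(10) + 453*(6 + z)**2 = (1 + 10**2 + 2*10)/(10 + 10**2 + 7*10) + 453*(6 + 9)**2 = (1 + 100 + 20)/(10 + 100 + 70) + 453*15**2 = 121/180 + 453*225 = (1/180)*121 + 101925 = 121/180 + 101925 = 18346621/180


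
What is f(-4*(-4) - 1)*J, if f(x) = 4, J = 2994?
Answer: 11976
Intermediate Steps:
f(-4*(-4) - 1)*J = 4*2994 = 11976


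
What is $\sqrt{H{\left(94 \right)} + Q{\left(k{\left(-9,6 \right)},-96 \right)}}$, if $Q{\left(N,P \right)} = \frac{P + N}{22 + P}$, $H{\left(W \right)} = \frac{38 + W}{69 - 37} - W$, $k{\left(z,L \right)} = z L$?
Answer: $\frac{i \sqrt{1924222}}{148} \approx 9.3727 i$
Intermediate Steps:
$k{\left(z,L \right)} = L z$
$H{\left(W \right)} = \frac{19}{16} - \frac{31 W}{32}$ ($H{\left(W \right)} = \frac{38 + W}{32} - W = \left(38 + W\right) \frac{1}{32} - W = \left(\frac{19}{16} + \frac{W}{32}\right) - W = \frac{19}{16} - \frac{31 W}{32}$)
$Q{\left(N,P \right)} = \frac{N + P}{22 + P}$
$\sqrt{H{\left(94 \right)} + Q{\left(k{\left(-9,6 \right)},-96 \right)}} = \sqrt{\left(\frac{19}{16} - \frac{1457}{16}\right) + \frac{6 \left(-9\right) - 96}{22 - 96}} = \sqrt{\left(\frac{19}{16} - \frac{1457}{16}\right) + \frac{-54 - 96}{-74}} = \sqrt{- \frac{719}{8} - - \frac{75}{37}} = \sqrt{- \frac{719}{8} + \frac{75}{37}} = \sqrt{- \frac{26003}{296}} = \frac{i \sqrt{1924222}}{148}$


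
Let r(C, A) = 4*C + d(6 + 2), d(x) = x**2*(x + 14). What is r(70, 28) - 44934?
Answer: -43246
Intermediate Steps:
d(x) = x**2*(14 + x)
r(C, A) = 1408 + 4*C (r(C, A) = 4*C + (6 + 2)**2*(14 + (6 + 2)) = 4*C + 8**2*(14 + 8) = 4*C + 64*22 = 4*C + 1408 = 1408 + 4*C)
r(70, 28) - 44934 = (1408 + 4*70) - 44934 = (1408 + 280) - 44934 = 1688 - 44934 = -43246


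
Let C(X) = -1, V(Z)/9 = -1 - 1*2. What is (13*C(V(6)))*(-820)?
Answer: 10660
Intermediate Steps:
V(Z) = -27 (V(Z) = 9*(-1 - 1*2) = 9*(-1 - 2) = 9*(-3) = -27)
(13*C(V(6)))*(-820) = (13*(-1))*(-820) = -13*(-820) = 10660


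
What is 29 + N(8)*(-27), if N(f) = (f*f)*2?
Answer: -3427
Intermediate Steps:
N(f) = 2*f**2 (N(f) = f**2*2 = 2*f**2)
29 + N(8)*(-27) = 29 + (2*8**2)*(-27) = 29 + (2*64)*(-27) = 29 + 128*(-27) = 29 - 3456 = -3427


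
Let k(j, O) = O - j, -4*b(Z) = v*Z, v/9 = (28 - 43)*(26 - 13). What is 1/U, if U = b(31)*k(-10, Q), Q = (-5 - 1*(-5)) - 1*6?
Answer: 1/54405 ≈ 1.8381e-5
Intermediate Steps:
v = -1755 (v = 9*((28 - 43)*(26 - 13)) = 9*(-15*13) = 9*(-195) = -1755)
Q = -6 (Q = (-5 + 5) - 6 = 0 - 6 = -6)
b(Z) = 1755*Z/4 (b(Z) = -(-1755)*Z/4 = 1755*Z/4)
U = 54405 (U = ((1755/4)*31)*(-6 - 1*(-10)) = 54405*(-6 + 10)/4 = (54405/4)*4 = 54405)
1/U = 1/54405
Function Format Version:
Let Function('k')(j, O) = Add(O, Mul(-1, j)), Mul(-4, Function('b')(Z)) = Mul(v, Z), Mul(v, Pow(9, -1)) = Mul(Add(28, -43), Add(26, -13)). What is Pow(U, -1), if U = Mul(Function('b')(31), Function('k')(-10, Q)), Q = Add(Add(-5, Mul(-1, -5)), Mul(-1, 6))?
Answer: Rational(1, 54405) ≈ 1.8381e-5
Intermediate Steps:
v = -1755 (v = Mul(9, Mul(Add(28, -43), Add(26, -13))) = Mul(9, Mul(-15, 13)) = Mul(9, -195) = -1755)
Q = -6 (Q = Add(Add(-5, 5), -6) = Add(0, -6) = -6)
Function('b')(Z) = Mul(Rational(1755, 4), Z) (Function('b')(Z) = Mul(Rational(-1, 4), Mul(-1755, Z)) = Mul(Rational(1755, 4), Z))
U = 54405 (U = Mul(Mul(Rational(1755, 4), 31), Add(-6, Mul(-1, -10))) = Mul(Rational(54405, 4), Add(-6, 10)) = Mul(Rational(54405, 4), 4) = 54405)
Pow(U, -1) = Pow(54405, -1) = Rational(1, 54405)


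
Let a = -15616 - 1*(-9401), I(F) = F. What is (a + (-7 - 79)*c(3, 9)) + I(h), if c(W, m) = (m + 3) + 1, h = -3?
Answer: -7336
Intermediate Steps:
c(W, m) = 4 + m (c(W, m) = (3 + m) + 1 = 4 + m)
a = -6215 (a = -15616 + 9401 = -6215)
(a + (-7 - 79)*c(3, 9)) + I(h) = (-6215 + (-7 - 79)*(4 + 9)) - 3 = (-6215 - 86*13) - 3 = (-6215 - 1118) - 3 = -7333 - 3 = -7336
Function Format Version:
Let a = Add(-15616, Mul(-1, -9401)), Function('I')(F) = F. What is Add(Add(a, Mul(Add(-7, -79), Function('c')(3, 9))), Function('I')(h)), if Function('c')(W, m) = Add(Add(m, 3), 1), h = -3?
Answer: -7336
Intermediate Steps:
Function('c')(W, m) = Add(4, m) (Function('c')(W, m) = Add(Add(3, m), 1) = Add(4, m))
a = -6215 (a = Add(-15616, 9401) = -6215)
Add(Add(a, Mul(Add(-7, -79), Function('c')(3, 9))), Function('I')(h)) = Add(Add(-6215, Mul(Add(-7, -79), Add(4, 9))), -3) = Add(Add(-6215, Mul(-86, 13)), -3) = Add(Add(-6215, -1118), -3) = Add(-7333, -3) = -7336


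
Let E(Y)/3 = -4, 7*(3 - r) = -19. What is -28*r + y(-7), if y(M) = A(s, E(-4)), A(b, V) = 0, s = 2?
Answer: -160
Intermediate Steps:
r = 40/7 (r = 3 - ⅐*(-19) = 3 + 19/7 = 40/7 ≈ 5.7143)
E(Y) = -12 (E(Y) = 3*(-4) = -12)
y(M) = 0
-28*r + y(-7) = -28*40/7 + 0 = -160 + 0 = -160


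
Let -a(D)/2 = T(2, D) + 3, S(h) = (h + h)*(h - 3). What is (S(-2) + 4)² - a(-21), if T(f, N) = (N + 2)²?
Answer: 1304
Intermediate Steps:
T(f, N) = (2 + N)²
S(h) = 2*h*(-3 + h) (S(h) = (2*h)*(-3 + h) = 2*h*(-3 + h))
a(D) = -6 - 2*(2 + D)² (a(D) = -2*((2 + D)² + 3) = -2*(3 + (2 + D)²) = -6 - 2*(2 + D)²)
(S(-2) + 4)² - a(-21) = (2*(-2)*(-3 - 2) + 4)² - (-6 - 2*(2 - 21)²) = (2*(-2)*(-5) + 4)² - (-6 - 2*(-19)²) = (20 + 4)² - (-6 - 2*361) = 24² - (-6 - 722) = 576 - 1*(-728) = 576 + 728 = 1304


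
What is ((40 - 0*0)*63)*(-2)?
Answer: -5040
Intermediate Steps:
((40 - 0*0)*63)*(-2) = ((40 - 1*0)*63)*(-2) = ((40 + 0)*63)*(-2) = (40*63)*(-2) = 2520*(-2) = -5040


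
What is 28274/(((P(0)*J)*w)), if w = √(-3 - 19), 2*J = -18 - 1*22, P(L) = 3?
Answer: 14137*I*√22/660 ≈ 100.47*I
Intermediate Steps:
J = -20 (J = (-18 - 1*22)/2 = (-18 - 22)/2 = (½)*(-40) = -20)
w = I*√22 (w = √(-22) = I*√22 ≈ 4.6904*I)
28274/(((P(0)*J)*w)) = 28274/(((3*(-20))*(I*√22))) = 28274/((-60*I*√22)) = 28274*(I*√22/1320) = 14137*I*√22/660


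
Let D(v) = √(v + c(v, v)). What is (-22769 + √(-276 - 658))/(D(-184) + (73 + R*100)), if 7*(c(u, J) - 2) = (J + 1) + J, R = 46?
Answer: -744796759/152860144 + √10728858/152860144 + 22769*I*√11487/152860144 + 32711*I*√934/152860144 ≈ -4.8724 + 0.022504*I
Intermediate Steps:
c(u, J) = 15/7 + 2*J/7 (c(u, J) = 2 + ((J + 1) + J)/7 = 2 + ((1 + J) + J)/7 = 2 + (1 + 2*J)/7 = 2 + (⅐ + 2*J/7) = 15/7 + 2*J/7)
D(v) = √(15/7 + 9*v/7) (D(v) = √(v + (15/7 + 2*v/7)) = √(15/7 + 9*v/7))
(-22769 + √(-276 - 658))/(D(-184) + (73 + R*100)) = (-22769 + √(-276 - 658))/(√(105 + 63*(-184))/7 + (73 + 46*100)) = (-22769 + √(-934))/(√(105 - 11592)/7 + (73 + 4600)) = (-22769 + I*√934)/(√(-11487)/7 + 4673) = (-22769 + I*√934)/((I*√11487)/7 + 4673) = (-22769 + I*√934)/(I*√11487/7 + 4673) = (-22769 + I*√934)/(4673 + I*√11487/7)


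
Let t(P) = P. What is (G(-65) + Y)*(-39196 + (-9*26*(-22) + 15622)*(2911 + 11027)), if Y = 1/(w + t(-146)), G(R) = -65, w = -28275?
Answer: -534725749029424/28421 ≈ -1.8814e+10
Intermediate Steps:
Y = -1/28421 (Y = 1/(-28275 - 146) = 1/(-28421) = -1/28421 ≈ -3.5185e-5)
(G(-65) + Y)*(-39196 + (-9*26*(-22) + 15622)*(2911 + 11027)) = (-65 - 1/28421)*(-39196 + (-9*26*(-22) + 15622)*(2911 + 11027)) = -1847366*(-39196 + (-234*(-22) + 15622)*13938)/28421 = -1847366*(-39196 + (5148 + 15622)*13938)/28421 = -1847366*(-39196 + 20770*13938)/28421 = -1847366*(-39196 + 289492260)/28421 = -1847366/28421*289453064 = -534725749029424/28421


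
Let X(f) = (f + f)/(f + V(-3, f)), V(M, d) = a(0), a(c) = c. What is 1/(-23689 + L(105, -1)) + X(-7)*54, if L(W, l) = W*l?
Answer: 2569751/23794 ≈ 108.00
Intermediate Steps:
V(M, d) = 0
X(f) = 2 (X(f) = (f + f)/(f + 0) = (2*f)/f = 2)
1/(-23689 + L(105, -1)) + X(-7)*54 = 1/(-23689 + 105*(-1)) + 2*54 = 1/(-23689 - 105) + 108 = 1/(-23794) + 108 = -1/23794 + 108 = 2569751/23794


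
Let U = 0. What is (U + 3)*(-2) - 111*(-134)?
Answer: 14868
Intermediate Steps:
(U + 3)*(-2) - 111*(-134) = (0 + 3)*(-2) - 111*(-134) = 3*(-2) + 14874 = -6 + 14874 = 14868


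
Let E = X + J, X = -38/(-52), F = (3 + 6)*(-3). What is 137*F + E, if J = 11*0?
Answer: -96155/26 ≈ -3698.3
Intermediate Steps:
J = 0
F = -27 (F = 9*(-3) = -27)
X = 19/26 (X = -38*(-1/52) = 19/26 ≈ 0.73077)
E = 19/26 (E = 19/26 + 0 = 19/26 ≈ 0.73077)
137*F + E = 137*(-27) + 19/26 = -3699 + 19/26 = -96155/26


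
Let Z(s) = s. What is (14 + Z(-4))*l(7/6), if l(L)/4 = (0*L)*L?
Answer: 0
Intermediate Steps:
l(L) = 0 (l(L) = 4*((0*L)*L) = 4*(0*L) = 4*0 = 0)
(14 + Z(-4))*l(7/6) = (14 - 4)*0 = 10*0 = 0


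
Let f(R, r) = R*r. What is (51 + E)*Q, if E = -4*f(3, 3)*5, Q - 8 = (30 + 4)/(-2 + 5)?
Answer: -2494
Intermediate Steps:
Q = 58/3 (Q = 8 + (30 + 4)/(-2 + 5) = 8 + 34/3 = 58/3 ≈ 19.333)
E = -180 (E = -12*3*5 = -4*9*5 = -36*5 = -180)
(51 + E)*Q = (51 - 180)*(58/3) = -129*58/3 = -2494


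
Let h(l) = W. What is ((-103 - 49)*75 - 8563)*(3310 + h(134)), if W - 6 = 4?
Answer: -66277160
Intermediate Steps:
W = 10 (W = 6 + 4 = 10)
h(l) = 10
((-103 - 49)*75 - 8563)*(3310 + h(134)) = ((-103 - 49)*75 - 8563)*(3310 + 10) = (-152*75 - 8563)*3320 = (-11400 - 8563)*3320 = -19963*3320 = -66277160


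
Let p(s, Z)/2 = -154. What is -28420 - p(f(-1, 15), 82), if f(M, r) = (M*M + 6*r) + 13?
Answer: -28112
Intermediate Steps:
f(M, r) = 13 + M² + 6*r (f(M, r) = (M² + 6*r) + 13 = 13 + M² + 6*r)
p(s, Z) = -308 (p(s, Z) = 2*(-154) = -308)
-28420 - p(f(-1, 15), 82) = -28420 - 1*(-308) = -28420 + 308 = -28112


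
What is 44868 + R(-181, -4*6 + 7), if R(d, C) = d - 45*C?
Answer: 45452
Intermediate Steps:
R(d, C) = d - 45*C
44868 + R(-181, -4*6 + 7) = 44868 + (-181 - 45*(-4*6 + 7)) = 44868 + (-181 - 45*(-24 + 7)) = 44868 + (-181 - 45*(-17)) = 44868 + (-181 + 765) = 44868 + 584 = 45452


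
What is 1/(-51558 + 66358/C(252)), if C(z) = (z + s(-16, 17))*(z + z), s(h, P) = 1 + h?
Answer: -59724/3079216813 ≈ -1.9396e-5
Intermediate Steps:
C(z) = 2*z*(-15 + z) (C(z) = (z + (1 - 16))*(z + z) = (z - 15)*(2*z) = (-15 + z)*(2*z) = 2*z*(-15 + z))
1/(-51558 + 66358/C(252)) = 1/(-51558 + 66358/((2*252*(-15 + 252)))) = 1/(-51558 + 66358/((2*252*237))) = 1/(-51558 + 66358/119448) = 1/(-51558 + 66358*(1/119448)) = 1/(-51558 + 33179/59724) = 1/(-3079216813/59724) = -59724/3079216813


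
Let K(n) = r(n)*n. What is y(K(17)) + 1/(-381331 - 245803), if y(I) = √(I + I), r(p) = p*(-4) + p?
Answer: -1/627134 + 17*I*√6 ≈ -1.5946e-6 + 41.641*I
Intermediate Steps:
r(p) = -3*p (r(p) = -4*p + p = -3*p)
K(n) = -3*n² (K(n) = (-3*n)*n = -3*n²)
y(I) = √2*√I (y(I) = √(2*I) = √2*√I)
y(K(17)) + 1/(-381331 - 245803) = √2*√(-3*17²) + 1/(-381331 - 245803) = √2*√(-3*289) + 1/(-627134) = √2*√(-867) - 1/627134 = √2*(17*I*√3) - 1/627134 = 17*I*√6 - 1/627134 = -1/627134 + 17*I*√6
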